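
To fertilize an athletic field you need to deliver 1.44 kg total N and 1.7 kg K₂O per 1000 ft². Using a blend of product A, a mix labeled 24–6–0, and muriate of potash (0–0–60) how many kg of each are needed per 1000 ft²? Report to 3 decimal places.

With a, b = kg per 1000 ft² of product A and muriate of potash:
N: 0.24·a + 0·b = 1.44
K₂O: 0·a + 0.6·b = 1.7
Solving simultaneously: a = 6, b = 2.83333.

6.000 kg product A, 2.833 kg muriate of potash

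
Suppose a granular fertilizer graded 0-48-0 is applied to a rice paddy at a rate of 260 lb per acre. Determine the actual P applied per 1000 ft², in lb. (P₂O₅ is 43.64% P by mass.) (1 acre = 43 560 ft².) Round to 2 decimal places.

P₂O₅ per acre = 260 × 48% = 124.8 lb.
Elemental P = 124.8 × 0.4364 = 54.4627 lb per acre.
Convert to per 1000 ft²: 54.4627 × 0.0229568 = 1.25029 lb.

1.25 lb P per thousand sq ft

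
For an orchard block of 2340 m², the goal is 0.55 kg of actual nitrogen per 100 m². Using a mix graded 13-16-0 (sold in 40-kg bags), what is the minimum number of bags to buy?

3 bags

Product per 100 m² = 0.55 / 13% = 4.23077 kg.
Total product = 4.23077 × 2340 / 100 = 99 kg.
Bags = ⌈99 / 40⌉ = 3.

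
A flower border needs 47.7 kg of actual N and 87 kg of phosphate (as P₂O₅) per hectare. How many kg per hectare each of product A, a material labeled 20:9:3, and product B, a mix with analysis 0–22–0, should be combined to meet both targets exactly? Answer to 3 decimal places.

238.500 kg product A, 297.886 kg product B

With a, b = kg per hectare of product A and product B:
N: 0.2·a + 0·b = 47.7
P₂O₅: 0.09·a + 0.22·b = 87
Eliminate a: (row1) − 0.2/0.09·(row2) → -0.488889·b = -145.633, so b = 297.8864.
Back-substitute: a = (47.7 − 0·297.8864) / 0.2 = 238.5.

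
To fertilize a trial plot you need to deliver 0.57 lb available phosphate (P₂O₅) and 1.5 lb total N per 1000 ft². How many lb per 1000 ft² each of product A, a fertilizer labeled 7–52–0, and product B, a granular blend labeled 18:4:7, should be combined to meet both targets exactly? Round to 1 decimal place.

0.5 lb product A, 8.2 lb product B

Let a = lb of product A, b = lb of product B (per 1000 ft²).
P₂O₅: 0.52·a + 0.04·b = 0.57
N: 0.07·a + 0.18·b = 1.5
Eliminate b: (row1) − 0.04/0.18·(row2) → 0.504444·a = 0.236667, so a = 0.469163.
Then b = (1.5 − 0.07·0.469163) / 0.18 = 8.15088.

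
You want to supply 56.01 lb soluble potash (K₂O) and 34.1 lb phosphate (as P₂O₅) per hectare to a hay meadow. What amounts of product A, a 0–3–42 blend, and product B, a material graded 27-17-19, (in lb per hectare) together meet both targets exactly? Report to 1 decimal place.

46.3 lb product A, 192.4 lb product B

Per-hectare balance (a = product A, b = product B):
K₂O: 0.42·a + 0.19·b = 56.01
P₂O₅: 0.03·a + 0.17·b = 34.1
Solving simultaneously: a = 46.312, b = 192.416.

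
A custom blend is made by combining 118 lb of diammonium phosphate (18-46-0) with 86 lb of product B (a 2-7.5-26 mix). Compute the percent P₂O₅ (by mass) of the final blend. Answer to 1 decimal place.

Total mass = 118 + 86 = 204 lb.
P₂O₅ mass = 46%×118 + 7.5%×86 = 60.73 lb.
% P₂O₅ = 60.73 / 204 = 29.7696%.

29.8% P₂O₅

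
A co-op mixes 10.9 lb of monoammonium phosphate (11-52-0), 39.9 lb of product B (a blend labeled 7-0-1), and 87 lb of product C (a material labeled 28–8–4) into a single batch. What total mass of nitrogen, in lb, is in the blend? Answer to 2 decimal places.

N mass = 11%×10.9 + 7%×39.9 + 28%×87 = 28.352 lb.

28.35 lb N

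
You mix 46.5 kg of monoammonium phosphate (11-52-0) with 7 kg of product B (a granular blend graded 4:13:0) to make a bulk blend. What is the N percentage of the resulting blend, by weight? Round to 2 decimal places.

10.08% N

Total mass = 46.5 + 7 = 53.5 kg.
N mass = 11%×46.5 + 4%×7 = 5.395 kg.
% N = 5.395 / 53.5 = 10.0841%.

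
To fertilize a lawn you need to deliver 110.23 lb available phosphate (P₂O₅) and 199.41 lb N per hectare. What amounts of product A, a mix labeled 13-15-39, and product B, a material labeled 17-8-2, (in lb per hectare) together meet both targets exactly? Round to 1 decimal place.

Per-hectare balance (a = product A, b = product B):
P₂O₅: 0.15·a + 0.08·b = 110.23
N: 0.13·a + 0.17·b = 199.41
Solving simultaneously: a = 184.523, b = 1031.89.

184.5 lb product A, 1031.9 lb product B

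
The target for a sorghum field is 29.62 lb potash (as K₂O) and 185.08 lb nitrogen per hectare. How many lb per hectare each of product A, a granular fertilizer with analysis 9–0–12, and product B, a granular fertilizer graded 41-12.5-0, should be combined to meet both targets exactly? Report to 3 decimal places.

246.833 lb product A, 397.232 lb product B

Per-hectare balance (a = product A, b = product B):
K₂O: 0.12·a + 0·b = 29.62
N: 0.09·a + 0.41·b = 185.08
Eliminate a: (row1) − 0.12/0.09·(row2) → -0.546667·b = -217.153, so b = 397.2317.
Back-substitute: a = (29.62 − 0·397.2317) / 0.12 = 246.8333.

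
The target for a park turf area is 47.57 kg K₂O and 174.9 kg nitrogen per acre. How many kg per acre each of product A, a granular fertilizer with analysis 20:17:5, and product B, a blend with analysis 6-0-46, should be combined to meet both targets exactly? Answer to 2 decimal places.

Let a = kg of product A, b = kg of product B (per acre).
K₂O: 0.05·a + 0.46·b = 47.57
N: 0.2·a + 0.06·b = 174.9
Eliminate a: (row1) − 0.05/0.2·(row2) → 0.445·b = 3.845, so b = 8.64045.
Back-substitute: a = (47.57 − 0.46·8.64045) / 0.05 = 871.908.

871.91 kg product A, 8.64 kg product B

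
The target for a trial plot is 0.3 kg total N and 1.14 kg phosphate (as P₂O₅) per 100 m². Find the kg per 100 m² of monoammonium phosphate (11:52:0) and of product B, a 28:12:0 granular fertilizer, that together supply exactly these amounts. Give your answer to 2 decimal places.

2.14 kg monoammonium phosphate, 0.23 kg product B

With a, b = kg per 100 m² of monoammonium phosphate and product B:
N: 0.11·a + 0.28·b = 0.3
P₂O₅: 0.52·a + 0.12·b = 1.14
Eliminate a: (row1) − 0.11/0.52·(row2) → 0.254615·b = 0.0588462, so b = 0.231118.
Back-substitute: a = (0.3 − 0.28·0.231118) / 0.11 = 2.13897.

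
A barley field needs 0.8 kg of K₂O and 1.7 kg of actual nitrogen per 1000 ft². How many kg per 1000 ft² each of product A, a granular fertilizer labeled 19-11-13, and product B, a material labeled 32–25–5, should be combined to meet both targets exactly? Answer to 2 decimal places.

With a, b = kg per 1000 ft² of product A and product B:
K₂O: 0.13·a + 0.05·b = 0.8
N: 0.19·a + 0.32·b = 1.7
Solving simultaneously: a = 5.3271, b = 2.14953.

5.33 kg product A, 2.15 kg product B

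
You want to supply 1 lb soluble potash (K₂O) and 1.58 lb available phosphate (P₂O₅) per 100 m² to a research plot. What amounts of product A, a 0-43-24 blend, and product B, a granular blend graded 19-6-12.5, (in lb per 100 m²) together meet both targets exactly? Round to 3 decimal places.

Per-100 m² balance (a = product A, b = product B):
K₂O: 0.24·a + 0.125·b = 1
P₂O₅: 0.43·a + 0.06·b = 1.58
Eliminate b: (row1) − 0.125/0.06·(row2) → -0.655833·a = -2.29167, so a = 3.49428.
Then b = (1.58 − 0.43·3.49428) / 0.06 = 1.29098.

3.494 lb product A, 1.291 lb product B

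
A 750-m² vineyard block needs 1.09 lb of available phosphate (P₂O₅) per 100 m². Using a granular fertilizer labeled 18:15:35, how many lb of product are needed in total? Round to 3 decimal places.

Product per 100 m² = 1.09 / 15% = 7.26667 lb.
Total product = 7.26667 × 750 / 100 = 54.5 lb.

54.500 lb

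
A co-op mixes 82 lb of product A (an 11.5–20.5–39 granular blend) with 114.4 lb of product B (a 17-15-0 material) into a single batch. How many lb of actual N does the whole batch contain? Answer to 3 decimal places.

N mass = 11.5%×82 + 17%×114.4 = 28.878 lb.

28.878 lb N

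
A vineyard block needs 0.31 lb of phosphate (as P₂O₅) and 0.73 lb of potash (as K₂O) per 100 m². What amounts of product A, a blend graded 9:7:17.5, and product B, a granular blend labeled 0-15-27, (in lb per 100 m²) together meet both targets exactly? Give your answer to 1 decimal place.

Let a = lb of product A, b = lb of product B (per 100 m²).
P₂O₅: 0.07·a + 0.15·b = 0.31
K₂O: 0.175·a + 0.27·b = 0.73
Eliminate b: (row1) − 0.15/0.27·(row2) → -0.0272222·a = -0.0955556, so a = 3.5102.
Then b = (0.73 − 0.175·3.5102) / 0.27 = 0.428571.

3.5 lb product A, 0.4 lb product B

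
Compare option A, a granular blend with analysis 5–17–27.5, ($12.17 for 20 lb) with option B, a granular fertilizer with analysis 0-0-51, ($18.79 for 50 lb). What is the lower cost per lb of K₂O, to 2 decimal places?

option A: K₂O per bag = 20 × 27.5% = 5.5 lb; cost = 12.17 / 5.5 = $2.2127/lb K₂O.
option B: K₂O per bag = 50 × 51% = 25.5 lb; cost = 18.79 / 25.5 = $0.7369/lb K₂O.
option B is cheaper.

$0.74 per lb K₂O (option B)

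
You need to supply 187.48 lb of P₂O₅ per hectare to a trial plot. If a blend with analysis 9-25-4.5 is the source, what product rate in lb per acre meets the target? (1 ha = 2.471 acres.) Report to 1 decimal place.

303.5 lb of product per acre

Product per hectare = 187.48 / 25% = 749.92 lb.
Convert to per acre: 749.92 × 0.404694 = 303.488 lb.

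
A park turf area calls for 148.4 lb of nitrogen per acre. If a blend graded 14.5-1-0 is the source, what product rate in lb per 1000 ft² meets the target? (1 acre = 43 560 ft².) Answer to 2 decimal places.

23.50 lb of product per thousand sq ft

Product per acre = 148.4 / 14.5% = 1023.45 lb.
Convert to per 1000 ft²: 1023.45 × 0.0229568 = 23.4951 lb.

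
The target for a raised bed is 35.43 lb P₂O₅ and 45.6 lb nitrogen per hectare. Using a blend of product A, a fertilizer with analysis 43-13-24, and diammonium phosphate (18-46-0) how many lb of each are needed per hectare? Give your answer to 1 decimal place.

Per-hectare balance (a = product A, b = diammonium phosphate):
P₂O₅: 0.13·a + 0.46·b = 35.43
N: 0.43·a + 0.18·b = 45.6
Eliminate b: (row1) − 0.46/0.18·(row2) → -0.968889·a = -81.1033, so a = 83.7076.
Then b = (45.6 − 0.43·83.7076) / 0.18 = 53.3653.

83.7 lb product A, 53.4 lb diammonium phosphate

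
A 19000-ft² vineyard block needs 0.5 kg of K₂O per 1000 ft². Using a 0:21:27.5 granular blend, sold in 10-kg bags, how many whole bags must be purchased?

Product per 1000 ft² = 0.5 / 27.5% = 1.81818 kg.
Total product = 1.81818 × 19000 / 1000 = 34.5455 kg.
Bags = ⌈34.5455 / 10⌉ = 4.

4 bags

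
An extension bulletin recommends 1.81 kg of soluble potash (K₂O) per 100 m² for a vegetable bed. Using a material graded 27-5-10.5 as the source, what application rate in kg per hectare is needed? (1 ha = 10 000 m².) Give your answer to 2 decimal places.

Product per 100 m² = 1.81 / 10.5% = 17.2381 kg.
Convert to per hectare: 17.2381 × 100 = 1723.8095 kg.

1723.81 kg of product per hectare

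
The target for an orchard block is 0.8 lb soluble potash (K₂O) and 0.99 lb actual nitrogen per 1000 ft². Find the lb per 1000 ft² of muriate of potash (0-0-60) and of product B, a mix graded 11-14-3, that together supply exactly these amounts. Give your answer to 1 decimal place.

Per-1000 ft² balance (a = muriate of potash, b = product B):
K₂O: 0.6·a + 0.03·b = 0.8
N: 0·a + 0.11·b = 0.99
Solving simultaneously: a = 0.883333, b = 9.

0.9 lb muriate of potash, 9.0 lb product B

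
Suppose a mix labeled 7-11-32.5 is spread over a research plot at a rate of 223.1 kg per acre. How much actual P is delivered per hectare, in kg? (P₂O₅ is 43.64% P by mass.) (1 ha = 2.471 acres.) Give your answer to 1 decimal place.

26.5 kg P per hectare

P₂O₅ per acre = 223.1 × 11% = 24.541 kg.
Elemental P = 24.541 × 0.4364 = 10.7097 kg per acre.
Convert to per hectare: 10.7097 × 2.471 = 26.4636 kg.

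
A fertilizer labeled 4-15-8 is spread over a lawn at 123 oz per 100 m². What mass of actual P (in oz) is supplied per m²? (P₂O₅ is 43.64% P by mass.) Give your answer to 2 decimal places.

0.08 oz P per sq m

P₂O₅ per 100 m² = 123 × 15% = 18.45 oz.
Elemental P = 18.45 × 0.4364 = 8.05158 oz per 100 m².
Convert to per m²: 8.05158 × 0.01 = 0.0805158 oz.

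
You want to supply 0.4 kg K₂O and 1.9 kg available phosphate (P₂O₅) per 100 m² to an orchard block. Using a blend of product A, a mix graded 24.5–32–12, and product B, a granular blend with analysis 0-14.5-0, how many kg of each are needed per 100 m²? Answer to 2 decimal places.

Let a = kg of product A, b = kg of product B (per 100 m²).
K₂O: 0.12·a + 0·b = 0.4
P₂O₅: 0.32·a + 0.145·b = 1.9
From row1: a = (0.4 − 0·b) / 0.12.
Into row2: 0.32·(0.4 − 0·b)/0.12 + 0.145·b = 1.9 → b = 5.74713, a = 3.33333.

3.33 kg product A, 5.75 kg product B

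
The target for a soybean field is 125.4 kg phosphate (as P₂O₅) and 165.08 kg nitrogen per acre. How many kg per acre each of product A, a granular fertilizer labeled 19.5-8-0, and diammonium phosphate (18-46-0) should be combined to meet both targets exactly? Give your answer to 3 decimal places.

With a, b = kg per acre of product A and diammonium phosphate:
P₂O₅: 0.08·a + 0.46·b = 125.4
N: 0.195·a + 0.18·b = 165.08
From row1: a = (125.4 − 0.46·b) / 0.08.
Into row2: 0.195·(125.4 − 0.46·b)/0.08 + 0.18·b = 165.08 → b = 149.3572, a = 708.6959.

708.696 kg product A, 149.357 kg diammonium phosphate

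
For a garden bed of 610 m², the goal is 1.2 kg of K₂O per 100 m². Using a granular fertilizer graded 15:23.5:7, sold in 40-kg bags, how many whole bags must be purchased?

3 bags

Product per 100 m² = 1.2 / 7% = 17.1429 kg.
Total product = 17.1429 × 610 / 100 = 104.571 kg.
Bags = ⌈104.571 / 40⌉ = 3.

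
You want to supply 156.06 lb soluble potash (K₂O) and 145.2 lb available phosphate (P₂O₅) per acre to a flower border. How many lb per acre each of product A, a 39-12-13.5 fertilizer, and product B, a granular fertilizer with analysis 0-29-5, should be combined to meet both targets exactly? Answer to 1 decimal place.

1146.2 lb product A, 26.4 lb product B

Per-acre balance (a = product A, b = product B):
K₂O: 0.135·a + 0.05·b = 156.06
P₂O₅: 0.12·a + 0.29·b = 145.2
From row1: a = (156.06 − 0.05·b) / 0.135.
Into row2: 0.12·(156.06 − 0.05·b)/0.135 + 0.29·b = 145.2 → b = 26.3891, a = 1146.23.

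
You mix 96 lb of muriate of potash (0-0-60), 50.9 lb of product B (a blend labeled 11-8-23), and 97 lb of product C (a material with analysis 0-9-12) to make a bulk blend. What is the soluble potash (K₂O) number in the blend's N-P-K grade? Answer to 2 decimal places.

Total mass = 96 + 50.9 + 97 = 243.9 lb.
K₂O mass = 60%×96 + 23%×50.9 + 12%×97 = 80.947 lb.
% K₂O = 80.947 / 243.9 = 33.1886%.

33.19% K₂O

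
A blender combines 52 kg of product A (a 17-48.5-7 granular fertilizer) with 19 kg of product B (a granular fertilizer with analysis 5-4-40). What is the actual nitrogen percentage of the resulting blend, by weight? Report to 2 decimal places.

13.79% N

Total mass = 52 + 19 = 71 kg.
N mass = 17%×52 + 5%×19 = 9.79 kg.
% N = 9.79 / 71 = 13.7887%.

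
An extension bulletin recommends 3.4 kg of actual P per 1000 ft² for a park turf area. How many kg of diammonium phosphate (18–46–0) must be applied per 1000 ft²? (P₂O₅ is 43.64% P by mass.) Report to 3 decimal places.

16.937 kg of product per thousand sq ft

As P₂O₅: 3.4 / 0.4364 = 7.79102 kg per 1000 ft².
Product per 1000 ft² = 7.79102 / 46% = 16.93699 kg.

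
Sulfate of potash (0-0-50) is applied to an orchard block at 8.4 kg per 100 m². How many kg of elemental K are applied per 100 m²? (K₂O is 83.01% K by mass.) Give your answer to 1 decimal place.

3.5 kg K per hundred sq m

K₂O per 100 m² = 8.4 × 50% = 4.2 kg.
Elemental K = 4.2 × 0.8301 = 3.48642 kg per 100 m².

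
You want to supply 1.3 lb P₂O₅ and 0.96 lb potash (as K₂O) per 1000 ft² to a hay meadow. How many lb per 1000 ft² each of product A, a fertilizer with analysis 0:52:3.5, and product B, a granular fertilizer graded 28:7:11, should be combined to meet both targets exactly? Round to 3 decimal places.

1.384 lb product A, 8.287 lb product B

Per-1000 ft² balance (a = product A, b = product B):
P₂O₅: 0.52·a + 0.07·b = 1.3
K₂O: 0.035·a + 0.11·b = 0.96
Solving simultaneously: a = 1.38447, b = 8.28676.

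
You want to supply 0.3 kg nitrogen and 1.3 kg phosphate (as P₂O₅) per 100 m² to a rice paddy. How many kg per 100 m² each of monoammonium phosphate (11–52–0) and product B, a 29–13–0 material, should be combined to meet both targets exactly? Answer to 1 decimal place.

2.5 kg monoammonium phosphate, 0.1 kg product B

Per-100 m² balance (a = monoammonium phosphate, b = product B):
N: 0.11·a + 0.29·b = 0.3
P₂O₅: 0.52·a + 0.13·b = 1.3
Eliminate b: (row1) − 0.29/0.13·(row2) → -1.05·a = -2.6, so a = 2.47619.
Then b = (1.3 − 0.52·2.47619) / 0.13 = 0.0952381.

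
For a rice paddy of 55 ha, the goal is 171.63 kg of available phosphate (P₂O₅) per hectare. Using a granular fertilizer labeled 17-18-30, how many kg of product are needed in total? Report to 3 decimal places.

Product per hectare = 171.63 / 18% = 953.5 kg.
Total product = 953.5 × 55 = 52442.5 kg.

52442.500 kg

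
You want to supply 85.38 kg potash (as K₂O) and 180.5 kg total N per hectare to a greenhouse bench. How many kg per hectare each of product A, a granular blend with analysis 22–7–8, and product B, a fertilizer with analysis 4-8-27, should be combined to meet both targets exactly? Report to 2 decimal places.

Per-hectare balance (a = product A, b = product B):
K₂O: 0.08·a + 0.27·b = 85.38
N: 0.22·a + 0.04·b = 180.5
Eliminate b: (row1) − 0.27/0.04·(row2) → -1.405·a = -1132.99, so a = 806.402.
Then b = (180.5 − 0.22·806.402) / 0.04 = 77.2883.

806.40 kg product A, 77.29 kg product B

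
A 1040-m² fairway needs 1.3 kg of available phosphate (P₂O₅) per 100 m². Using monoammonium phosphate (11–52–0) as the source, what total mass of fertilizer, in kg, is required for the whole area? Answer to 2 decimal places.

Product per 100 m² = 1.3 / 52% = 2.5 kg.
Total product = 2.5 × 1040 / 100 = 26 kg.

26.00 kg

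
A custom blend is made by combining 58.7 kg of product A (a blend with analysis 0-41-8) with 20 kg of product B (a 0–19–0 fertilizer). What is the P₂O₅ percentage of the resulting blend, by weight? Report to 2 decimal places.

Total mass = 58.7 + 20 = 78.7 kg.
P₂O₅ mass = 41%×58.7 + 19%×20 = 27.867 kg.
% P₂O₅ = 27.867 / 78.7 = 35.4091%.

35.41% P₂O₅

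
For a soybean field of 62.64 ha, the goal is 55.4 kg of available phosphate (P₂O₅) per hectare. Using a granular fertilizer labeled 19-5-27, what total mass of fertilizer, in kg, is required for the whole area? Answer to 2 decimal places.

Product per hectare = 55.4 / 5% = 1108 kg.
Total product = 1108 × 62.64 = 69405.12 kg.

69405.12 kg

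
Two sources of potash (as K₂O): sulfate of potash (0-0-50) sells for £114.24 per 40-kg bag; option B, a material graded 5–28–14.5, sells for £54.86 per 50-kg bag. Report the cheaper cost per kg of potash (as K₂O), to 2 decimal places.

£5.71 per kg K₂O (sulfate of potash)

sulfate of potash: K₂O per bag = 40 × 50% = 20 kg; cost = 114.24 / 20 = £5.7120/kg K₂O.
option B: K₂O per bag = 50 × 14.5% = 7.25 kg; cost = 54.86 / 7.25 = £7.5669/kg K₂O.
sulfate of potash is cheaper.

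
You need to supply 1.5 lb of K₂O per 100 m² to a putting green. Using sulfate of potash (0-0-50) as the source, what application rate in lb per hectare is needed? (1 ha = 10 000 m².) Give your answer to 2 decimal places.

300.00 lb of product per hectare

Product per 100 m² = 1.5 / 50% = 3 lb.
Convert to per hectare: 3 × 100 = 300 lb.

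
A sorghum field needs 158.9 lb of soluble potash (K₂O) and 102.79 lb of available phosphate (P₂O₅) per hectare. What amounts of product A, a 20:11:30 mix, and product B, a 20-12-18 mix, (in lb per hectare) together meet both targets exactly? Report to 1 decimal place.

Per-hectare balance (a = product A, b = product B):
K₂O: 0.3·a + 0.18·b = 158.9
P₂O₅: 0.11·a + 0.12·b = 102.79
From row1: a = (158.9 − 0.18·b) / 0.3.
Into row2: 0.11·(158.9 − 0.18·b)/0.3 + 0.12·b = 102.79 → b = 824.568, a = 34.9259.

34.9 lb product A, 824.6 lb product B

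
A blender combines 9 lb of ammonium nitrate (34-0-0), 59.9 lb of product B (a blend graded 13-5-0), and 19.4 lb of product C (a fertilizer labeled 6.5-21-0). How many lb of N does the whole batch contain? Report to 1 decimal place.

12.1 lb N

N mass = 34%×9 + 13%×59.9 + 6.5%×19.4 = 12.108 lb.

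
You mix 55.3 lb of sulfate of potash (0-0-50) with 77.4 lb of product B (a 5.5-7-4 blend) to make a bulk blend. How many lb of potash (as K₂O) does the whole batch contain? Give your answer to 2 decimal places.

30.75 lb K₂O

K₂O mass = 50%×55.3 + 4%×77.4 = 30.746 lb.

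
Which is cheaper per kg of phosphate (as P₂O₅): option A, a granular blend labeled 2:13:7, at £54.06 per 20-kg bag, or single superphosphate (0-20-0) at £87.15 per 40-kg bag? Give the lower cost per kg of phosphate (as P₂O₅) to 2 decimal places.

£10.89 per kg P₂O₅ (single superphosphate)

option A: P₂O₅ per bag = 20 × 13% = 2.6 kg; cost = 54.06 / 2.6 = £20.7923/kg P₂O₅.
single superphosphate: P₂O₅ per bag = 40 × 20% = 8 kg; cost = 87.15 / 8 = £10.8938/kg P₂O₅.
single superphosphate is cheaper.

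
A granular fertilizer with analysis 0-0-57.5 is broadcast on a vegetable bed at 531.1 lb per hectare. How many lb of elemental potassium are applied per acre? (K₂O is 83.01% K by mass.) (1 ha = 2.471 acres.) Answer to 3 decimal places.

K₂O per hectare = 531.1 × 57.5% = 305.382 lb.
Elemental K = 305.382 × 0.8301 = 253.498 lb per hectare.
Convert to per acre: 253.498 × 0.404694 = 102.5892 lb.

102.589 lb K per acre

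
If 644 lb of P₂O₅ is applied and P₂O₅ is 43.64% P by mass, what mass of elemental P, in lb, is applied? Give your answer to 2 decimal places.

281.04 lb P

P = 644 × 0.4364 = 281.042 lb.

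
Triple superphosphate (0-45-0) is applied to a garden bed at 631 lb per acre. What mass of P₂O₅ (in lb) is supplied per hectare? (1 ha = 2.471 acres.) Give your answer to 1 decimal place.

P₂O₅ per acre = 631 × 45% = 283.95 lb.
Convert to per hectare: 283.95 × 2.471 = 701.64 lb.

701.6 lb P₂O₅ per hectare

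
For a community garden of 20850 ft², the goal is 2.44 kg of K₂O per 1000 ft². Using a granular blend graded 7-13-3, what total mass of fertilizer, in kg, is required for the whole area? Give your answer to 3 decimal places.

1695.800 kg

Product per 1000 ft² = 2.44 / 3% = 81.3333 kg.
Total product = 81.3333 × 20850 / 1000 = 1695.8 kg.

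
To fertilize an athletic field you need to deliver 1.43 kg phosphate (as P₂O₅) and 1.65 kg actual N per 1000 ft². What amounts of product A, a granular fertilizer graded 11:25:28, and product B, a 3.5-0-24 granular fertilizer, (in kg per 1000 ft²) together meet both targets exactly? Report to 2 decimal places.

5.72 kg product A, 29.17 kg product B

With a, b = kg per 1000 ft² of product A and product B:
P₂O₅: 0.25·a + 0·b = 1.43
N: 0.11·a + 0.035·b = 1.65
Eliminate a: (row1) − 0.25/0.11·(row2) → -0.0795455·b = -2.32, so b = 29.1657.
Back-substitute: a = (1.43 − 0·29.1657) / 0.25 = 5.72.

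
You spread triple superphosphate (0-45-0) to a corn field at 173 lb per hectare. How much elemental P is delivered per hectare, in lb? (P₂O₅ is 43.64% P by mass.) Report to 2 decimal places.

P₂O₅ per hectare = 173 × 45% = 77.85 lb.
Elemental P = 77.85 × 0.4364 = 33.9737 lb per hectare.

33.97 lb P per hectare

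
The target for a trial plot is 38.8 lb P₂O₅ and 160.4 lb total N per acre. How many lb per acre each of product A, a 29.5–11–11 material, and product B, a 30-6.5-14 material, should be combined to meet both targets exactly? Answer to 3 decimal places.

87.812 lb product A, 448.318 lb product B

Per-acre balance (a = product A, b = product B):
P₂O₅: 0.11·a + 0.065·b = 38.8
N: 0.295·a + 0.3·b = 160.4
From row1: a = (38.8 − 0.065·b) / 0.11.
Into row2: 0.295·(38.8 − 0.065·b)/0.11 + 0.3·b = 160.4 → b = 448.3183, a = 87.8119.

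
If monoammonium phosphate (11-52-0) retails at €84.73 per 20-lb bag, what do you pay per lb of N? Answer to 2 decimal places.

N in bag = 20 × 11% = 2.2 lb.
Cost per lb N = €84.73 / 2.2 = €38.5136.

€38.51 per lb N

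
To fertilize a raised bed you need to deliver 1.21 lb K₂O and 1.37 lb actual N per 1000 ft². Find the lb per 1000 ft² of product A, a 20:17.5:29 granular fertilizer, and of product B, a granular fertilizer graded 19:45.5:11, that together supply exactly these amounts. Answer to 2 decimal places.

2.39 lb product A, 4.69 lb product B

With a, b = lb per 1000 ft² of product A and product B:
K₂O: 0.29·a + 0.11·b = 1.21
N: 0.2·a + 0.19·b = 1.37
From row1: a = (1.21 − 0.11·b) / 0.29.
Into row2: 0.2·(1.21 − 0.11·b)/0.29 + 0.19·b = 1.37 → b = 4.69184, a = 2.39275.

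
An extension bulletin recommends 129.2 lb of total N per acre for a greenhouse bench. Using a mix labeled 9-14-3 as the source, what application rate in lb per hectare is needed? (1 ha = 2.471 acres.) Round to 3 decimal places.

Product per acre = 129.2 / 9% = 1435.56 lb.
Convert to per hectare: 1435.56 × 2.471 = 3547.2578 lb.

3547.258 lb of product per hectare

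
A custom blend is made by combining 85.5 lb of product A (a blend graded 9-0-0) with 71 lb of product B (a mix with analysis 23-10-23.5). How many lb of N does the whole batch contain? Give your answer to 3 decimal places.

24.025 lb N

N mass = 9%×85.5 + 23%×71 = 24.025 lb.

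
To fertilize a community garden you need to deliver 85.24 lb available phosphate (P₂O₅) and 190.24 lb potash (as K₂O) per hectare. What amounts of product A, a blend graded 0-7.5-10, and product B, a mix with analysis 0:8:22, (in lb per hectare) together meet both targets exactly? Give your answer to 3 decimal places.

415.718 lb product A, 675.765 lb product B

With a, b = lb per hectare of product A and product B:
P₂O₅: 0.075·a + 0.08·b = 85.24
K₂O: 0.1·a + 0.22·b = 190.24
Eliminate a: (row1) − 0.075/0.1·(row2) → -0.085·b = -57.44, so b = 675.7647.
Back-substitute: a = (85.24 − 0.08·675.7647) / 0.075 = 415.7176.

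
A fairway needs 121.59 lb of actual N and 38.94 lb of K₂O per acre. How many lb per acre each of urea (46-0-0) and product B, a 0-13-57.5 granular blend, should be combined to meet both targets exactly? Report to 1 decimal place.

264.3 lb urea, 67.7 lb product B

Per-acre balance (a = urea, b = product B):
N: 0.46·a + 0·b = 121.59
K₂O: 0·a + 0.575·b = 38.94
Solving simultaneously: a = 264.326, b = 67.7217.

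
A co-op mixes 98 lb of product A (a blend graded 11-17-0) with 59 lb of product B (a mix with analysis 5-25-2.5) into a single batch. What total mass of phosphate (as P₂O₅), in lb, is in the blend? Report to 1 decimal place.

P₂O₅ mass = 17%×98 + 25%×59 = 31.41 lb.

31.4 lb P₂O₅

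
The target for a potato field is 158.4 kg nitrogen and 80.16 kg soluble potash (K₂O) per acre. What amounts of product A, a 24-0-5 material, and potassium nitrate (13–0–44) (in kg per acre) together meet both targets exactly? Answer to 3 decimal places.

Per-acre balance (a = product A, b = potassium nitrate):
N: 0.24·a + 0.13·b = 158.4
K₂O: 0.05·a + 0.44·b = 80.16
Solving simultaneously: a = 598.1352, b = 114.2119.

598.135 kg product A, 114.212 kg potassium nitrate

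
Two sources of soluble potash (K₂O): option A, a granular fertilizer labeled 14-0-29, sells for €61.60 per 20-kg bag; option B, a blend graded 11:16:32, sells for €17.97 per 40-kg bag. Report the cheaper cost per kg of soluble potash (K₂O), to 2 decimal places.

option A: K₂O per bag = 20 × 29% = 5.8 kg; cost = 61.60 / 5.8 = €10.6207/kg K₂O.
option B: K₂O per bag = 40 × 32% = 12.8 kg; cost = 17.97 / 12.8 = €1.4039/kg K₂O.
option B is cheaper.

€1.40 per kg K₂O (option B)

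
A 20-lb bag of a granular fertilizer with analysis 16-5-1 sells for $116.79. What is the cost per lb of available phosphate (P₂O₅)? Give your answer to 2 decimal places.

$116.79 per lb P₂O₅

P₂O₅ in bag = 20 × 5% = 1 lb.
Cost per lb P₂O₅ = $116.79 / 1 = $116.7900.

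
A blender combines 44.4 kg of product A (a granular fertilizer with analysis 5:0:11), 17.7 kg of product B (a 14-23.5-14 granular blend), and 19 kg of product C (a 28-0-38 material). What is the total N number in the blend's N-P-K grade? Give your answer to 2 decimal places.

Total mass = 44.4 + 17.7 + 19 = 81.1 kg.
N mass = 5%×44.4 + 14%×17.7 + 28%×19 = 10.018 kg.
% N = 10.018 / 81.1 = 12.3527%.

12.35% N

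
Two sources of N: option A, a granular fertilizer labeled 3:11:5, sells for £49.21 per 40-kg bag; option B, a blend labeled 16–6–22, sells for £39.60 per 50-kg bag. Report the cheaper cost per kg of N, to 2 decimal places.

£4.95 per kg N (option B)

option A: N per bag = 40 × 3% = 1.2 kg; cost = 49.21 / 1.2 = £41.0083/kg N.
option B: N per bag = 50 × 16% = 8 kg; cost = 39.60 / 8 = £4.9500/kg N.
option B is cheaper.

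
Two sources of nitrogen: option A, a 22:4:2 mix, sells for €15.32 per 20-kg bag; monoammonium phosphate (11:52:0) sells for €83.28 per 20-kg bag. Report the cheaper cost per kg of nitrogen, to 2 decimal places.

€3.48 per kg N (option A)

option A: N per bag = 20 × 22% = 4.4 kg; cost = 15.32 / 4.4 = €3.4818/kg N.
monoammonium phosphate: N per bag = 20 × 11% = 2.2 kg; cost = 83.28 / 2.2 = €37.8545/kg N.
option A is cheaper.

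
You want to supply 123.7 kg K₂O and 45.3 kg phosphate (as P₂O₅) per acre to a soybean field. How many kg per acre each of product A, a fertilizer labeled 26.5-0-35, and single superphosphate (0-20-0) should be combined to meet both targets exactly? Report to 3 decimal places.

353.429 kg product A, 226.500 kg single superphosphate

Per-acre balance (a = product A, b = single superphosphate):
K₂O: 0.35·a + 0·b = 123.7
P₂O₅: 0·a + 0.2·b = 45.3
Solving simultaneously: a = 353.4286, b = 226.5.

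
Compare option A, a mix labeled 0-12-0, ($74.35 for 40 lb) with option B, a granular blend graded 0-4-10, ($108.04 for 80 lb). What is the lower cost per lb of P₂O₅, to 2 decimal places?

$15.49 per lb P₂O₅ (option A)

option A: P₂O₅ per bag = 40 × 12% = 4.8 lb; cost = 74.35 / 4.8 = $15.4896/lb P₂O₅.
option B: P₂O₅ per bag = 80 × 4% = 3.2 lb; cost = 108.04 / 3.2 = $33.7625/lb P₂O₅.
option A is cheaper.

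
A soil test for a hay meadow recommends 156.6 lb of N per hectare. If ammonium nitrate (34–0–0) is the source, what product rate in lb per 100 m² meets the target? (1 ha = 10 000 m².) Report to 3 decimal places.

Product per hectare = 156.6 / 34% = 460.588 lb.
Convert to per 100 m²: 460.588 × 0.01 = 4.60588 lb.

4.606 lb of product per hundred sq m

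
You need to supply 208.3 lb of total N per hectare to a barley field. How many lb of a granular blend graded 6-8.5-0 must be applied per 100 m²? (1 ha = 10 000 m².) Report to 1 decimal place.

Product per hectare = 208.3 / 6% = 3471.67 lb.
Convert to per 100 m²: 3471.67 × 0.01 = 34.7167 lb.

34.7 lb of product per hundred sq m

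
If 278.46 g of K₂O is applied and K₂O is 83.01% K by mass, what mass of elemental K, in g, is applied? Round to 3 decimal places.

K = 278.46 × 0.8301 = 231.1496 g.

231.150 g K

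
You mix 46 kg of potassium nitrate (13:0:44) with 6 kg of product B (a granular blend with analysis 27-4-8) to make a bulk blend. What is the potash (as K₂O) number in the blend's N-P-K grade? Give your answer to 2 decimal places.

Total mass = 46 + 6 = 52 kg.
K₂O mass = 44%×46 + 8%×6 = 20.72 kg.
% K₂O = 20.72 / 52 = 39.8462%.

39.85% K₂O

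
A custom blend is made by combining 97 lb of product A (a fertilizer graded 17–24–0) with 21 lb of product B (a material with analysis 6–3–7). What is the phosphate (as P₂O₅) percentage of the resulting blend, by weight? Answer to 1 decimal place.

20.3% P₂O₅

Total mass = 97 + 21 = 118 lb.
P₂O₅ mass = 24%×97 + 3%×21 = 23.91 lb.
% P₂O₅ = 23.91 / 118 = 20.2627%.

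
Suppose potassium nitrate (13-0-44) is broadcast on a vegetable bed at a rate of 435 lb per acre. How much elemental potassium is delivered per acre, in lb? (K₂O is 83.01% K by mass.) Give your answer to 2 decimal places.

158.88 lb K per acre

K₂O per acre = 435 × 44% = 191.4 lb.
Elemental K = 191.4 × 0.8301 = 158.881 lb per acre.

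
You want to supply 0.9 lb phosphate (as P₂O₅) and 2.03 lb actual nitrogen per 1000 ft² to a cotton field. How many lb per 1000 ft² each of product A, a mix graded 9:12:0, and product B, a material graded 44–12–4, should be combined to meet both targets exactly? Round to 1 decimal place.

Per-1000 ft² balance (a = product A, b = product B):
P₂O₅: 0.12·a + 0.12·b = 0.9
N: 0.09·a + 0.44·b = 2.03
Eliminate a: (row1) − 0.12/0.09·(row2) → -0.466667·b = -1.80667, so b = 3.87143.
Back-substitute: a = (0.9 − 0.12·3.87143) / 0.12 = 3.62857.

3.6 lb product A, 3.9 lb product B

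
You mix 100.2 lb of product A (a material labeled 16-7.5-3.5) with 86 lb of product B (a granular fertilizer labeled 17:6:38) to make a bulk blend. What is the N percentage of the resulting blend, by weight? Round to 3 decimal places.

Total mass = 100.2 + 86 = 186.2 lb.
N mass = 16%×100.2 + 17%×86 = 30.652 lb.
% N = 30.652 / 186.2 = 16.4619%.

16.462% N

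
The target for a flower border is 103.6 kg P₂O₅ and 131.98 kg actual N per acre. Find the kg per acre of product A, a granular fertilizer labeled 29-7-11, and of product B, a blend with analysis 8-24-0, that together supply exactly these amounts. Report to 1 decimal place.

365.4 kg product A, 325.1 kg product B

Per-acre balance (a = product A, b = product B):
P₂O₅: 0.07·a + 0.24·b = 103.6
N: 0.29·a + 0.08·b = 131.98
Eliminate b: (row1) − 0.24/0.08·(row2) → -0.8·a = -292.34, so a = 365.425.
Then b = (131.98 − 0.29·365.425) / 0.08 = 325.084.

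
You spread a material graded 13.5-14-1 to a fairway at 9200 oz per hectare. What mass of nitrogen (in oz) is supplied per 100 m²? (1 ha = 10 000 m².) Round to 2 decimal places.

12.42 oz N per hundred sq m

nitrogen per hectare = 9200 × 13.5% = 1242 oz.
Convert to per 100 m²: 1242 × 0.01 = 12.42 oz.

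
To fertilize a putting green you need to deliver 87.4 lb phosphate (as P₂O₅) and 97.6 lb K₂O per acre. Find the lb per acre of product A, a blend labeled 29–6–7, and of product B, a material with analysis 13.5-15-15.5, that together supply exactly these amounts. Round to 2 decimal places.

910.83 lb product A, 218.33 lb product B

With a, b = lb per acre of product A and product B:
P₂O₅: 0.06·a + 0.15·b = 87.4
K₂O: 0.07·a + 0.155·b = 97.6
Eliminate a: (row1) − 0.06/0.07·(row2) → 0.0171429·b = 3.74286, so b = 218.333.
Back-substitute: a = (87.4 − 0.15·218.333) / 0.06 = 910.833.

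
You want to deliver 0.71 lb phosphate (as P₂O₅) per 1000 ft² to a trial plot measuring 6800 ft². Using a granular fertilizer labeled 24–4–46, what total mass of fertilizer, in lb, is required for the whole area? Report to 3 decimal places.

Product per 1000 ft² = 0.71 / 4% = 17.75 lb.
Total product = 17.75 × 6800 / 1000 = 120.7 lb.

120.700 lb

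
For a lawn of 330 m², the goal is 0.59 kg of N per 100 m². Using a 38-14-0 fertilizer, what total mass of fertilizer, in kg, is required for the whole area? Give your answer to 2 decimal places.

Product per 100 m² = 0.59 / 38% = 1.55263 kg.
Total product = 1.55263 × 330 / 100 = 5.12368 kg.

5.12 kg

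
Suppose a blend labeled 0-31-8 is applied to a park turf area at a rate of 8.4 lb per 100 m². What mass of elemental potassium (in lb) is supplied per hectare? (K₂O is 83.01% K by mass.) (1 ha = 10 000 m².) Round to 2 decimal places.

55.78 lb K per hectare

K₂O per 100 m² = 8.4 × 8% = 0.672 lb.
Elemental K = 0.672 × 0.8301 = 0.557827 lb per 100 m².
Convert to per hectare: 0.557827 × 100 = 55.7827 lb.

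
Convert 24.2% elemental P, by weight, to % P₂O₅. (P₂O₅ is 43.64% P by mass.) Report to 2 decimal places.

55.45% P₂O₅

%P₂O₅ = 24.2 / 0.4364 = 55.4537%.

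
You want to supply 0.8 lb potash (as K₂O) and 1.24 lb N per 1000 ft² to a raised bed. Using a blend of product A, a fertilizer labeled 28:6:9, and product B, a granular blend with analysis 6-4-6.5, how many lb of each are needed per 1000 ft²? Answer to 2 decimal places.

2.55 lb product A, 8.78 lb product B

Let a = lb of product A, b = lb of product B (per 1000 ft²).
K₂O: 0.09·a + 0.065·b = 0.8
N: 0.28·a + 0.06·b = 1.24
Eliminate b: (row1) − 0.065/0.06·(row2) → -0.213333·a = -0.543333, so a = 2.54688.
Then b = (1.24 − 0.28·2.54688) / 0.06 = 8.78125.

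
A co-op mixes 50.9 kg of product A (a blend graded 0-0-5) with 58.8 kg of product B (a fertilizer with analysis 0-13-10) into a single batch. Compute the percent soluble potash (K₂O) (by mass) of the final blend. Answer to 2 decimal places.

Total mass = 50.9 + 58.8 = 109.7 kg.
K₂O mass = 5%×50.9 + 10%×58.8 = 8.425 kg.
% K₂O = 8.425 / 109.7 = 7.68004%.

7.68% K₂O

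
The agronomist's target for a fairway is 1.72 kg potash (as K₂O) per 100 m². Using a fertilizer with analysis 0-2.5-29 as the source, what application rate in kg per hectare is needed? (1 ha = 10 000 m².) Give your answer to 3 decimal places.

593.103 kg of product per hectare

Product per 100 m² = 1.72 / 29% = 5.93103 kg.
Convert to per hectare: 5.93103 × 100 = 593.1034 kg.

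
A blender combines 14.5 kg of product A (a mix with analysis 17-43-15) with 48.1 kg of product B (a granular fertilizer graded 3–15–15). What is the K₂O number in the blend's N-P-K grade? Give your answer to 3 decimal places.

Total mass = 14.5 + 48.1 = 62.6 kg.
K₂O mass = 15%×14.5 + 15%×48.1 = 9.39 kg.
% K₂O = 9.39 / 62.6 = 15%.

15.000% K₂O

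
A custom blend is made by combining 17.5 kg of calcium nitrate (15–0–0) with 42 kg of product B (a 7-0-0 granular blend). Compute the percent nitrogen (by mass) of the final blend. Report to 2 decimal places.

Total mass = 17.5 + 42 = 59.5 kg.
N mass = 15%×17.5 + 7%×42 = 5.565 kg.
% N = 5.565 / 59.5 = 9.35294%.

9.35% N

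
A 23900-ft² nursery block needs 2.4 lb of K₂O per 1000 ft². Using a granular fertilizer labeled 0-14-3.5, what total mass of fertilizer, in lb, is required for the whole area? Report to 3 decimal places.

Product per 1000 ft² = 2.4 / 3.5% = 68.5714 lb.
Total product = 68.5714 × 23900 / 1000 = 1638.8571 lb.

1638.857 lb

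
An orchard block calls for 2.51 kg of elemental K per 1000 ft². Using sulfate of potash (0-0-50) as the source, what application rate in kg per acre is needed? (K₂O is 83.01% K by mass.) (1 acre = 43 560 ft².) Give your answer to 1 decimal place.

263.4 kg of product per acre

As K₂O: 2.51 / 0.8301 = 3.02373 kg per 1000 ft².
Product per 1000 ft² = 3.02373 / 50% = 6.04746 kg.
Convert to per acre: 6.04746 × 43.56 = 263.428 kg.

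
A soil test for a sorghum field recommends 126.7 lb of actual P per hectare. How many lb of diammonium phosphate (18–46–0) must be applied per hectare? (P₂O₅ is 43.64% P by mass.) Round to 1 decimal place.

631.2 lb of product per hectare

As P₂O₅: 126.7 / 0.4364 = 290.33 lb per hectare.
Product per hectare = 290.33 / 46% = 631.152 lb.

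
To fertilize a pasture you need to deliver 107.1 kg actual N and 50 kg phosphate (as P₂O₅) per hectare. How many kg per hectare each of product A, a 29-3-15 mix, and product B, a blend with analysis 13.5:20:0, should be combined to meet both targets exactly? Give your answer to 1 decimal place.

271.9 kg product A, 209.2 kg product B

With a, b = kg per hectare of product A and product B:
N: 0.29·a + 0.135·b = 107.1
P₂O₅: 0.03·a + 0.2·b = 50
Solving simultaneously: a = 271.918, b = 209.212.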